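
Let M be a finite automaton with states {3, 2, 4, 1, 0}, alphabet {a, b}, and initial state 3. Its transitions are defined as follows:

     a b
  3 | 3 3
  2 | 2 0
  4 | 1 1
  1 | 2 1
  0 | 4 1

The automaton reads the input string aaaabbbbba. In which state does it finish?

3

Trace: 3 -a-> 3 -a-> 3 -a-> 3 -a-> 3 -b-> 3 -b-> 3 -b-> 3 -b-> 3 -b-> 3 -a-> 3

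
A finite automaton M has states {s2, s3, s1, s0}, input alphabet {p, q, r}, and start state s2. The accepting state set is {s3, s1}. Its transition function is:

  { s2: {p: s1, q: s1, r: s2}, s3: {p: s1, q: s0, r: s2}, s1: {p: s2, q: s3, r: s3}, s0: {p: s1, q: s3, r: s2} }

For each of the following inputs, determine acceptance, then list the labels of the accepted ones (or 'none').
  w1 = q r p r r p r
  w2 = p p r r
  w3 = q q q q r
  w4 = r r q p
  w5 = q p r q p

w1

w1: s2 → s1 → s3 → s1 → s3 → s2 → s1 → s3  → end s3, accepted
w2: s2 → s1 → s2 → s2 → s2  → end s2, rejected
w3: s2 → s1 → s3 → s0 → s3 → s2  → end s2, rejected
w4: s2 → s2 → s2 → s1 → s2  → end s2, rejected
w5: s2 → s1 → s2 → s2 → s1 → s2  → end s2, rejected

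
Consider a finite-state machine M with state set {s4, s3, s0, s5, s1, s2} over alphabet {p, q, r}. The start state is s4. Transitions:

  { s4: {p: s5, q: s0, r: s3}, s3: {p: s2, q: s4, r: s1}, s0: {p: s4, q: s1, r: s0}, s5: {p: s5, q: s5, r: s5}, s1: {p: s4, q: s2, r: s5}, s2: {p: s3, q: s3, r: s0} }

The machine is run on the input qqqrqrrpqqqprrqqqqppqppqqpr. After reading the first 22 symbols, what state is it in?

start at s4
read 'q': s4 → s0
read 'q': s0 → s1
read 'q': s1 → s2
read 'r': s2 → s0
read 'q': s0 → s1
read 'r': s1 → s5
read 'r': s5 → s5
read 'p': s5 → s5
read 'q': s5 → s5
read 'q': s5 → s5
read 'q': s5 → s5
read 'p': s5 → s5
read 'r': s5 → s5
read 'r': s5 → s5
read 'q': s5 → s5
read 'q': s5 → s5
read 'q': s5 → s5
read 'q': s5 → s5
read 'p': s5 → s5
read 'p': s5 → s5
read 'q': s5 → s5
read 'p': s5 → s5
After 22 symbols: s5.

s5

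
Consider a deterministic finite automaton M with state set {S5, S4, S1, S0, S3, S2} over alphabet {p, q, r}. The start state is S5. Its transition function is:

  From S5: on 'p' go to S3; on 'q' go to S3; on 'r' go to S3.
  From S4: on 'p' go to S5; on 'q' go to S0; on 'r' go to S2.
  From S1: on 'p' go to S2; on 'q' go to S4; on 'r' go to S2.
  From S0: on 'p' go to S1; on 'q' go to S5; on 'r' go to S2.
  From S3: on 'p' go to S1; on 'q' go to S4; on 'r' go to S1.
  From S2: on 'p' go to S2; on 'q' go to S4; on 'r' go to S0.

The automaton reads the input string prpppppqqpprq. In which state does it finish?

start at S5
read 'p': S5 → S3
read 'r': S3 → S1
read 'p': S1 → S2
read 'p': S2 → S2
read 'p': S2 → S2
read 'p': S2 → S2
read 'p': S2 → S2
read 'q': S2 → S4
read 'q': S4 → S0
read 'p': S0 → S1
read 'p': S1 → S2
read 'r': S2 → S0
read 'q': S0 → S5

S5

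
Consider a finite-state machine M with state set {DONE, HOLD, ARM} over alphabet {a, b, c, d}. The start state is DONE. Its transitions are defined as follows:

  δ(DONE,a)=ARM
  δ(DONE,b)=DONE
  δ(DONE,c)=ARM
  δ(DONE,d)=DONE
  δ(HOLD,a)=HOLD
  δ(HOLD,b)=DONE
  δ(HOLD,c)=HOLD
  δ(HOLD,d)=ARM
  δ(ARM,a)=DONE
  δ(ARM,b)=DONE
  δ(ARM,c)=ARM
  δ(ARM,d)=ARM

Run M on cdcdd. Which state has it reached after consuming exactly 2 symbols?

DONE → ARM → ARM
After 2 symbols: ARM.

ARM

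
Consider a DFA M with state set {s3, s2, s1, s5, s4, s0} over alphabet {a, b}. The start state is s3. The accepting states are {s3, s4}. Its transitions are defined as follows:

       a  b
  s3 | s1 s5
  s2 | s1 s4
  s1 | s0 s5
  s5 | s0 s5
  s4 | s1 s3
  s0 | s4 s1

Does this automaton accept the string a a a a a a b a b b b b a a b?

Yes

start at s3
read 'a': s3 → s1
read 'a': s1 → s0
read 'a': s0 → s4
read 'a': s4 → s1
read 'a': s1 → s0
read 'a': s0 → s4
read 'b': s4 → s3
read 'a': s3 → s1
read 'b': s1 → s5
read 'b': s5 → s5
read 'b': s5 → s5
read 'b': s5 → s5
read 'a': s5 → s0
read 'a': s0 → s4
read 'b': s4 → s3
End state s3 is accepting.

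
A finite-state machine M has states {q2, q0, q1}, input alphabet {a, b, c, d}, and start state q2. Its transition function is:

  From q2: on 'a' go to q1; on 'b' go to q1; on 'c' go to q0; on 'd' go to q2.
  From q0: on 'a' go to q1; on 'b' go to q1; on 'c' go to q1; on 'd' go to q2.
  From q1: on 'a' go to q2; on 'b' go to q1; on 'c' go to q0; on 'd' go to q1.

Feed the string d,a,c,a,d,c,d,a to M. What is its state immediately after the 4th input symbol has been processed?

q1

q2 → q2 → q1 → q0 → q1
After 4 symbols: q1.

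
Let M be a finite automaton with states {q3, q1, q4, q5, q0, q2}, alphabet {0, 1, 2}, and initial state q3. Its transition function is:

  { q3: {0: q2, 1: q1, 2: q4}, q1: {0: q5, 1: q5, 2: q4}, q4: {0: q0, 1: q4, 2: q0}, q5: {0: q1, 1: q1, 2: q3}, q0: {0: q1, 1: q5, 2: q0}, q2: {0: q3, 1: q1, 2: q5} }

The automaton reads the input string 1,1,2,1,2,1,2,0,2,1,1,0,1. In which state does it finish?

q5

q3 → q1 → q5 → q3 → q1 → q4 → q4 → q0 → q1 → q4 → q4 → q4 → q0 → q5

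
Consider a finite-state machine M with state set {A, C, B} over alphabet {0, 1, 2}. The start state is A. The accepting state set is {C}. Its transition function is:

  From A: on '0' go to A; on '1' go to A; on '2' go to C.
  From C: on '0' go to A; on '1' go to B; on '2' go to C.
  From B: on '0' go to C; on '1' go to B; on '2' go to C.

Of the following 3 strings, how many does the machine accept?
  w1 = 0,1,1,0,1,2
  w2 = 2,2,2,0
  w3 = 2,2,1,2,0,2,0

1

w1: Trace: A -0-> A -1-> A -1-> A -0-> A -1-> A -2-> C  → end C, accepted
w2: Trace: A -2-> C -2-> C -2-> C -0-> A  → end A, rejected
w3: Trace: A -2-> C -2-> C -1-> B -2-> C -0-> A -2-> C -0-> A  → end A, rejected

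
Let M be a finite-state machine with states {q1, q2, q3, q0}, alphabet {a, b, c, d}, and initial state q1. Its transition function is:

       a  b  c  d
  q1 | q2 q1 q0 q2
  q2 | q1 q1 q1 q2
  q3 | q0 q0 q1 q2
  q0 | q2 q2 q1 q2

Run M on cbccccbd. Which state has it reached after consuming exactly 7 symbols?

q2

q1 → q0 → q2 → q1 → q0 → q1 → q0 → q2
After 7 symbols: q2.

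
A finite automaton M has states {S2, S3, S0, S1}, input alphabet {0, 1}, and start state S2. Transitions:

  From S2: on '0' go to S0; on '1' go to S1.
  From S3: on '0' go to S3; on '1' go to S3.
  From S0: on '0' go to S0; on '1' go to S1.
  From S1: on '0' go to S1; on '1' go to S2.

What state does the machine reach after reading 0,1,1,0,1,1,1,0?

Trace: S2 -0-> S0 -1-> S1 -1-> S2 -0-> S0 -1-> S1 -1-> S2 -1-> S1 -0-> S1

S1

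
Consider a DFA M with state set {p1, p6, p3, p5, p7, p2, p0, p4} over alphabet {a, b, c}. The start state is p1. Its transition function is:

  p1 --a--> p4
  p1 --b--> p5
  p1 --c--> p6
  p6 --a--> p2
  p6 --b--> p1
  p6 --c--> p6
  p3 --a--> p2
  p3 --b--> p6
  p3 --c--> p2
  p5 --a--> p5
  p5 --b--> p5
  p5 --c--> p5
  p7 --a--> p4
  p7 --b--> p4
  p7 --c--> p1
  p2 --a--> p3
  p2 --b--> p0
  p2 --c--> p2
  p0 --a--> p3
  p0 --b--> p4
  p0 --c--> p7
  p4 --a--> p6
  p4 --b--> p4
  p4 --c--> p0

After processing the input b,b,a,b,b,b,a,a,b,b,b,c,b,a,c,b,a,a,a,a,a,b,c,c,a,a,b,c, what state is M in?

Trace: p1 -b-> p5 -b-> p5 -a-> p5 -b-> p5 -b-> p5 -b-> p5 -a-> p5 -a-> p5 -b-> p5 -b-> p5 -b-> p5 -c-> p5 -b-> p5 -a-> p5 -c-> p5 -b-> p5 -a-> p5 -a-> p5 -a-> p5 -a-> p5 -a-> p5 -b-> p5 -c-> p5 -c-> p5 -a-> p5 -a-> p5 -b-> p5 -c-> p5

p5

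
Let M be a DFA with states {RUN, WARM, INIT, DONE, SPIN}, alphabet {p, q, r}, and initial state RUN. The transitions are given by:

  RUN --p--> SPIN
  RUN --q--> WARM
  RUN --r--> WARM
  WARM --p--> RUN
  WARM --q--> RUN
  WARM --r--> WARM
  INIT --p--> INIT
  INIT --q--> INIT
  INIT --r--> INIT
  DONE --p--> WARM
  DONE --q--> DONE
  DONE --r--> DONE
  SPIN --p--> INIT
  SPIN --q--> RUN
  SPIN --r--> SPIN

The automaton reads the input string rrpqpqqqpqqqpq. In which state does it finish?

RUN → WARM → WARM → RUN → WARM → RUN → WARM → RUN → WARM → RUN → WARM → RUN → WARM → RUN → WARM

WARM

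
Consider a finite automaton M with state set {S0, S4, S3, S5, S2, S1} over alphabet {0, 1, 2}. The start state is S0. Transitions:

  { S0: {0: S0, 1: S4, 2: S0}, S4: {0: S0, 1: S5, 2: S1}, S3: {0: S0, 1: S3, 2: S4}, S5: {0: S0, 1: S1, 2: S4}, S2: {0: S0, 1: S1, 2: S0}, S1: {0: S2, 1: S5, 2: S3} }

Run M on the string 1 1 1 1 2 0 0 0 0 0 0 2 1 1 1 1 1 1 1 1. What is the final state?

start at S0
read '1': S0 → S4
read '1': S4 → S5
read '1': S5 → S1
read '1': S1 → S5
read '2': S5 → S4
read '0': S4 → S0
read '0': S0 → S0
read '0': S0 → S0
read '0': S0 → S0
read '0': S0 → S0
read '0': S0 → S0
read '2': S0 → S0
read '1': S0 → S4
read '1': S4 → S5
read '1': S5 → S1
read '1': S1 → S5
read '1': S5 → S1
read '1': S1 → S5
read '1': S5 → S1
read '1': S1 → S5

S5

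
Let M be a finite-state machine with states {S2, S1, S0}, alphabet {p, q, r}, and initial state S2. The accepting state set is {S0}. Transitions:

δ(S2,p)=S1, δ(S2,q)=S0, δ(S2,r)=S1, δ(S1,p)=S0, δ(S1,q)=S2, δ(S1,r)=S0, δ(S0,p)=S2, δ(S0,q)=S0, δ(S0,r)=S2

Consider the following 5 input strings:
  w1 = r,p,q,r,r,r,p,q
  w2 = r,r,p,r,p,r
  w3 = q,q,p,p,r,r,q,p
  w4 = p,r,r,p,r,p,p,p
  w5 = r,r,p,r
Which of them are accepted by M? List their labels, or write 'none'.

w1, w4

w1:
  start at S2
  read 'r': S2 → S1
  read 'p': S1 → S0
  read 'q': S0 → S0
  read 'r': S0 → S2
  read 'r': S2 → S1
  read 'r': S1 → S0
  read 'p': S0 → S2
  read 'q': S2 → S0
  end S0, accepted
w2:
  start at S2
  read 'r': S2 → S1
  read 'r': S1 → S0
  read 'p': S0 → S2
  read 'r': S2 → S1
  read 'p': S1 → S0
  read 'r': S0 → S2
  end S2, rejected
w3:
  start at S2
  read 'q': S2 → S0
  read 'q': S0 → S0
  read 'p': S0 → S2
  read 'p': S2 → S1
  read 'r': S1 → S0
  read 'r': S0 → S2
  read 'q': S2 → S0
  read 'p': S0 → S2
  end S2, rejected
w4:
  start at S2
  read 'p': S2 → S1
  read 'r': S1 → S0
  read 'r': S0 → S2
  read 'p': S2 → S1
  read 'r': S1 → S0
  read 'p': S0 → S2
  read 'p': S2 → S1
  read 'p': S1 → S0
  end S0, accepted
w5:
  start at S2
  read 'r': S2 → S1
  read 'r': S1 → S0
  read 'p': S0 → S2
  read 'r': S2 → S1
  end S1, rejected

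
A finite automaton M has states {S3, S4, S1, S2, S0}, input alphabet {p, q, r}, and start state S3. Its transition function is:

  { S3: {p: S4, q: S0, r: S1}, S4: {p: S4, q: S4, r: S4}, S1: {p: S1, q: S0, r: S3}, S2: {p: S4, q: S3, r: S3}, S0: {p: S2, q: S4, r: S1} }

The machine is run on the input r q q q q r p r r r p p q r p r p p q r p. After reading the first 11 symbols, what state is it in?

Trace: S3 -r-> S1 -q-> S0 -q-> S4 -q-> S4 -q-> S4 -r-> S4 -p-> S4 -r-> S4 -r-> S4 -r-> S4 -p-> S4
After 11 symbols: S4.

S4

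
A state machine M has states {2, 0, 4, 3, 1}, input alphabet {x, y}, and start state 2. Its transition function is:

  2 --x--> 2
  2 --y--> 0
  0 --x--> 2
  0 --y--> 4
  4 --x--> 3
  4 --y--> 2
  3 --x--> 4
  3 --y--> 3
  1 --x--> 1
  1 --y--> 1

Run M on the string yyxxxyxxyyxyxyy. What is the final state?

4

2 → 0 → 4 → 3 → 4 → 3 → 3 → 4 → 3 → 3 → 3 → 4 → 2 → 2 → 0 → 4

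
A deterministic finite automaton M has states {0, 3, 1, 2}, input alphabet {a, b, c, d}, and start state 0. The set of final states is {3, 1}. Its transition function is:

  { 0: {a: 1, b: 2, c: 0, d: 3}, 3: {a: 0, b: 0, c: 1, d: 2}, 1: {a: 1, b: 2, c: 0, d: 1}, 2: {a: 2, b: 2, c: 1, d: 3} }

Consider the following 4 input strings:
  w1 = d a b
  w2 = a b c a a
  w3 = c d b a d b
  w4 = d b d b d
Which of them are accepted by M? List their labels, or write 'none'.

w2, w4

w1: Trace: 0 -d-> 3 -a-> 0 -b-> 2  → end 2, rejected
w2: Trace: 0 -a-> 1 -b-> 2 -c-> 1 -a-> 1 -a-> 1  → end 1, accepted
w3: Trace: 0 -c-> 0 -d-> 3 -b-> 0 -a-> 1 -d-> 1 -b-> 2  → end 2, rejected
w4: Trace: 0 -d-> 3 -b-> 0 -d-> 3 -b-> 0 -d-> 3  → end 3, accepted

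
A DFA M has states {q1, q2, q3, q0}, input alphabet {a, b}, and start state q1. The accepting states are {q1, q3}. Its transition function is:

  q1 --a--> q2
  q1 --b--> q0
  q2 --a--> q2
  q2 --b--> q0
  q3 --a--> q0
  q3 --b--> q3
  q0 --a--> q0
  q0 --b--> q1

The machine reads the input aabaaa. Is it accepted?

Trace: q1 -a-> q2 -a-> q2 -b-> q0 -a-> q0 -a-> q0 -a-> q0
End state q0 is not accepting.

No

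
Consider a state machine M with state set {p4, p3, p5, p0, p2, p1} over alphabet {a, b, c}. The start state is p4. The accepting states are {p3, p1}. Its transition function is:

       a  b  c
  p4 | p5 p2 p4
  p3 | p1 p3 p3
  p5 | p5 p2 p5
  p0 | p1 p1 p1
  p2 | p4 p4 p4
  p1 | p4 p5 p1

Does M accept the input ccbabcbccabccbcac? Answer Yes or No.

start at p4
read 'c': p4 → p4
read 'c': p4 → p4
read 'b': p4 → p2
read 'a': p2 → p4
read 'b': p4 → p2
read 'c': p2 → p4
read 'b': p4 → p2
read 'c': p2 → p4
read 'c': p4 → p4
read 'a': p4 → p5
read 'b': p5 → p2
read 'c': p2 → p4
read 'c': p4 → p4
read 'b': p4 → p2
read 'c': p2 → p4
read 'a': p4 → p5
read 'c': p5 → p5
End state p5 is not accepting.

No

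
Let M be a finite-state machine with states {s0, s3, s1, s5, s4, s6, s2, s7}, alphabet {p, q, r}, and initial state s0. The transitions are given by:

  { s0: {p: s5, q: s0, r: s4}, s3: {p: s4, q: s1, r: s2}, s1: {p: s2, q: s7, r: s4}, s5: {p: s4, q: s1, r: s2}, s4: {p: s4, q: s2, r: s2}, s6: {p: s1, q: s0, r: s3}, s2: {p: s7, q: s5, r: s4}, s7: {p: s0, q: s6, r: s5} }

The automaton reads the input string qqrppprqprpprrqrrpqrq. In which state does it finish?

Trace: s0 -q-> s0 -q-> s0 -r-> s4 -p-> s4 -p-> s4 -p-> s4 -r-> s2 -q-> s5 -p-> s4 -r-> s2 -p-> s7 -p-> s0 -r-> s4 -r-> s2 -q-> s5 -r-> s2 -r-> s4 -p-> s4 -q-> s2 -r-> s4 -q-> s2

s2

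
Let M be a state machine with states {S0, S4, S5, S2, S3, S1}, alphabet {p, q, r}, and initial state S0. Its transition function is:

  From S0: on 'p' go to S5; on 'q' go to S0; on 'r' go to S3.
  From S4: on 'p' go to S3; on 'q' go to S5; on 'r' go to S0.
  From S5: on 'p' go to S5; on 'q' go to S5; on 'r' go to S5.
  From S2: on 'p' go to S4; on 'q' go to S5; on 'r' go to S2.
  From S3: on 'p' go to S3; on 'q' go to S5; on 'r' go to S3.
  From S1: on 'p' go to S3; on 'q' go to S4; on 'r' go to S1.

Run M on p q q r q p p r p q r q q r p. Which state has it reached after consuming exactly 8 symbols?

S5

Trace: S0 -p-> S5 -q-> S5 -q-> S5 -r-> S5 -q-> S5 -p-> S5 -p-> S5 -r-> S5
After 8 symbols: S5.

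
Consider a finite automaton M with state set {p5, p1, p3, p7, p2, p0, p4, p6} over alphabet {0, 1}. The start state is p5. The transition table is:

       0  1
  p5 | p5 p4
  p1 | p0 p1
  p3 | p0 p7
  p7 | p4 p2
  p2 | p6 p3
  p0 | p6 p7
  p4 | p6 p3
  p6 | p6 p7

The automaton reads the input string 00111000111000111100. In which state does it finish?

p6

Trace: p5 -0-> p5 -0-> p5 -1-> p4 -1-> p3 -1-> p7 -0-> p4 -0-> p6 -0-> p6 -1-> p7 -1-> p2 -1-> p3 -0-> p0 -0-> p6 -0-> p6 -1-> p7 -1-> p2 -1-> p3 -1-> p7 -0-> p4 -0-> p6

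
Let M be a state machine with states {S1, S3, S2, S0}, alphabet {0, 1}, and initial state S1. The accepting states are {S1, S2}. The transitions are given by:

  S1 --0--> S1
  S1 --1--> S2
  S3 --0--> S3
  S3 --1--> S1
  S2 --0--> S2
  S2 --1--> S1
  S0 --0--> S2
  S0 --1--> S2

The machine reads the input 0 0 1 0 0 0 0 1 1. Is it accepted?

start at S1
read '0': S1 → S1
read '0': S1 → S1
read '1': S1 → S2
read '0': S2 → S2
read '0': S2 → S2
read '0': S2 → S2
read '0': S2 → S2
read '1': S2 → S1
read '1': S1 → S2
End state S2 is accepting.

Yes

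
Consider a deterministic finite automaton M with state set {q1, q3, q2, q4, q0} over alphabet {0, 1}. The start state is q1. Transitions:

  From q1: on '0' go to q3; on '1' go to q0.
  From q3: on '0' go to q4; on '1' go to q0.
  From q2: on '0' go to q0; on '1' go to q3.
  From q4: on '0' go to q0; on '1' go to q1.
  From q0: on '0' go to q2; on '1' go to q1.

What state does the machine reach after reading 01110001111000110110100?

Trace: q1 -0-> q3 -1-> q0 -1-> q1 -1-> q0 -0-> q2 -0-> q0 -0-> q2 -1-> q3 -1-> q0 -1-> q1 -1-> q0 -0-> q2 -0-> q0 -0-> q2 -1-> q3 -1-> q0 -0-> q2 -1-> q3 -1-> q0 -0-> q2 -1-> q3 -0-> q4 -0-> q0

q0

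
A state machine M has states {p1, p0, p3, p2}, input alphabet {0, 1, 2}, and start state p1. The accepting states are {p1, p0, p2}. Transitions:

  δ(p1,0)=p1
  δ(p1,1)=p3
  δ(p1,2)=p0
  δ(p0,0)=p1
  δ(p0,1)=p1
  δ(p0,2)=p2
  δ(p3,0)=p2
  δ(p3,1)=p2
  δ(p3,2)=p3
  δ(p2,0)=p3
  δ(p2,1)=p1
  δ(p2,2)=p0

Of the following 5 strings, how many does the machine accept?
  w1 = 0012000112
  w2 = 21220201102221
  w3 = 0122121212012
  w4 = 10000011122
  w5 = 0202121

w1:
  start at p1
  read '0': p1 → p1
  read '0': p1 → p1
  read '1': p1 → p3
  read '2': p3 → p3
  read '0': p3 → p2
  read '0': p2 → p3
  read '0': p3 → p2
  read '1': p2 → p1
  read '1': p1 → p3
  read '2': p3 → p3
  end p3, rejected
w2:
  start at p1
  read '2': p1 → p0
  read '1': p0 → p1
  read '2': p1 → p0
  read '2': p0 → p2
  read '0': p2 → p3
  read '2': p3 → p3
  read '0': p3 → p2
  read '1': p2 → p1
  read '1': p1 → p3
  read '0': p3 → p2
  read '2': p2 → p0
  read '2': p0 → p2
  read '2': p2 → p0
  read '1': p0 → p1
  end p1, accepted
w3:
  start at p1
  read '0': p1 → p1
  read '1': p1 → p3
  read '2': p3 → p3
  read '2': p3 → p3
  read '1': p3 → p2
  read '2': p2 → p0
  read '1': p0 → p1
  read '2': p1 → p0
  read '1': p0 → p1
  read '2': p1 → p0
  read '0': p0 → p1
  read '1': p1 → p3
  read '2': p3 → p3
  end p3, rejected
w4:
  start at p1
  read '1': p1 → p3
  read '0': p3 → p2
  read '0': p2 → p3
  read '0': p3 → p2
  read '0': p2 → p3
  read '0': p3 → p2
  read '1': p2 → p1
  read '1': p1 → p3
  read '1': p3 → p2
  read '2': p2 → p0
  read '2': p0 → p2
  end p2, accepted
w5:
  start at p1
  read '0': p1 → p1
  read '2': p1 → p0
  read '0': p0 → p1
  read '2': p1 → p0
  read '1': p0 → p1
  read '2': p1 → p0
  read '1': p0 → p1
  end p1, accepted

3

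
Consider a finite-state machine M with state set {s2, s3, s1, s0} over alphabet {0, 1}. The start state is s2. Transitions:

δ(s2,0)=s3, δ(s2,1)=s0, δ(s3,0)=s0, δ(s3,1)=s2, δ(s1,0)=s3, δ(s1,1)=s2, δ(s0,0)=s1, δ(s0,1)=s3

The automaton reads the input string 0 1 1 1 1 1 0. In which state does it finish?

Trace: s2 -0-> s3 -1-> s2 -1-> s0 -1-> s3 -1-> s2 -1-> s0 -0-> s1

s1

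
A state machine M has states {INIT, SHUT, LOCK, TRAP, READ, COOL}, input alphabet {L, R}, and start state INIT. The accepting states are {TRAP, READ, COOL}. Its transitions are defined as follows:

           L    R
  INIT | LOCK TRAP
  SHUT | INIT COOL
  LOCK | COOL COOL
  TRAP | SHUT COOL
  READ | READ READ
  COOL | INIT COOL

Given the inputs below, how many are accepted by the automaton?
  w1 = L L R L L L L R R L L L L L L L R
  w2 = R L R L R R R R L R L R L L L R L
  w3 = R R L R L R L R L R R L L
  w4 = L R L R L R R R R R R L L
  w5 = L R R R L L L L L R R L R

2

w1: INIT → LOCK → COOL → COOL → INIT → LOCK → COOL → INIT → TRAP → COOL → INIT → LOCK → COOL → INIT → LOCK → COOL → INIT → TRAP  → end TRAP, accepted
w2: INIT → TRAP → SHUT → COOL → INIT → TRAP → COOL → COOL → COOL → INIT → TRAP → SHUT → COOL → INIT → LOCK → COOL → COOL → INIT  → end INIT, rejected
w3: INIT → TRAP → COOL → INIT → TRAP → SHUT → COOL → INIT → TRAP → SHUT → COOL → COOL → INIT → LOCK  → end LOCK, rejected
w4: INIT → LOCK → COOL → INIT → TRAP → SHUT → COOL → COOL → COOL → COOL → COOL → COOL → INIT → LOCK  → end LOCK, rejected
w5: INIT → LOCK → COOL → COOL → COOL → INIT → LOCK → COOL → INIT → LOCK → COOL → COOL → INIT → TRAP  → end TRAP, accepted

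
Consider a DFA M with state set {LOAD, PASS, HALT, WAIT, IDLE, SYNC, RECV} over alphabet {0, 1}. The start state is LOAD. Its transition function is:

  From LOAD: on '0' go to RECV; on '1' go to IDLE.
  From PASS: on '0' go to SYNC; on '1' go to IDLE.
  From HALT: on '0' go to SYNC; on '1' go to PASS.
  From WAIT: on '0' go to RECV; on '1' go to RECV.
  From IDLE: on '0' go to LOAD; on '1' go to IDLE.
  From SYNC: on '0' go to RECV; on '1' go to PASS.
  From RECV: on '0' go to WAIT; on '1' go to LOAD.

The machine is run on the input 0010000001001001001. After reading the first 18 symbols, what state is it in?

LOAD → RECV → WAIT → RECV → WAIT → RECV → WAIT → RECV → WAIT → RECV → LOAD → RECV → WAIT → RECV → WAIT → RECV → LOAD → RECV → WAIT
After 18 symbols: WAIT.

WAIT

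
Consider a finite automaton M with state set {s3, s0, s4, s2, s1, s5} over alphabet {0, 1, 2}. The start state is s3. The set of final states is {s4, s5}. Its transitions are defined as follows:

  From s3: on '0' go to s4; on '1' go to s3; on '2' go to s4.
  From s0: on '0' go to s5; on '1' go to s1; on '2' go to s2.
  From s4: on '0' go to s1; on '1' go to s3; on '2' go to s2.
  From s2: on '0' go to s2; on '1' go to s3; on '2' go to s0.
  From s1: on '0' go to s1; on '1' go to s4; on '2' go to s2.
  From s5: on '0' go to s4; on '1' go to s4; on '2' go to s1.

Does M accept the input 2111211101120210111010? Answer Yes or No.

s3 → s4 → s3 → s3 → s3 → s4 → s3 → s3 → s3 → s4 → s3 → s3 → s4 → s1 → s2 → s3 → s4 → s3 → s3 → s3 → s4 → s3 → s4
End state s4 is accepting.

Yes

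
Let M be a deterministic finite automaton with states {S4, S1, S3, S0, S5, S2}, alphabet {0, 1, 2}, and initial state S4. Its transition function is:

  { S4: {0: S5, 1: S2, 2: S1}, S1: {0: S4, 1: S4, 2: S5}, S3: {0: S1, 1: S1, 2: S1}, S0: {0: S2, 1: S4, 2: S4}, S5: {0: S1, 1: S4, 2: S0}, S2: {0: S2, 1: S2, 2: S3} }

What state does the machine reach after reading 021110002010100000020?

S4

Trace: S4 -0-> S5 -2-> S0 -1-> S4 -1-> S2 -1-> S2 -0-> S2 -0-> S2 -0-> S2 -2-> S3 -0-> S1 -1-> S4 -0-> S5 -1-> S4 -0-> S5 -0-> S1 -0-> S4 -0-> S5 -0-> S1 -0-> S4 -2-> S1 -0-> S4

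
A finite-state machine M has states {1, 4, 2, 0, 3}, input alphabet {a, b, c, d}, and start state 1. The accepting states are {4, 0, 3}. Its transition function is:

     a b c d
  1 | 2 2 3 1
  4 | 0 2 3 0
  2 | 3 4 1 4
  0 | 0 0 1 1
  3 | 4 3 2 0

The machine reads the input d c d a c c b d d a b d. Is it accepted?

Trace: 1 -d-> 1 -c-> 3 -d-> 0 -a-> 0 -c-> 1 -c-> 3 -b-> 3 -d-> 0 -d-> 1 -a-> 2 -b-> 4 -d-> 0
End state 0 is accepting.

Yes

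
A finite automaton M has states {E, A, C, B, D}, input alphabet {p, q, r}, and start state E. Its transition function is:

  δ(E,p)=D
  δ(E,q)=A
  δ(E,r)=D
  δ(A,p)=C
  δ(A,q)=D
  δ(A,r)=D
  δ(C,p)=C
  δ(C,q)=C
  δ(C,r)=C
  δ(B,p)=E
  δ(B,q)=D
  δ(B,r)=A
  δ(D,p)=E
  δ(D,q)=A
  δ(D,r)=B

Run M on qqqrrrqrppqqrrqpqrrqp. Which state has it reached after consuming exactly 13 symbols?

B

E → A → D → A → D → B → A → D → B → E → D → A → D → B
After 13 symbols: B.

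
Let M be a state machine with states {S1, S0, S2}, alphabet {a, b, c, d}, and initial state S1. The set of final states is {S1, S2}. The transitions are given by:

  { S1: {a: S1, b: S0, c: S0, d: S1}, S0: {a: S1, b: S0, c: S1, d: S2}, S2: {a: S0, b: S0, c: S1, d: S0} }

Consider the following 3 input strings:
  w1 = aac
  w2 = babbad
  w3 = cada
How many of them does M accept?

w1: S1 → S1 → S1 → S0  → end S0, rejected
w2: S1 → S0 → S1 → S0 → S0 → S1 → S1  → end S1, accepted
w3: S1 → S0 → S1 → S1 → S1  → end S1, accepted

2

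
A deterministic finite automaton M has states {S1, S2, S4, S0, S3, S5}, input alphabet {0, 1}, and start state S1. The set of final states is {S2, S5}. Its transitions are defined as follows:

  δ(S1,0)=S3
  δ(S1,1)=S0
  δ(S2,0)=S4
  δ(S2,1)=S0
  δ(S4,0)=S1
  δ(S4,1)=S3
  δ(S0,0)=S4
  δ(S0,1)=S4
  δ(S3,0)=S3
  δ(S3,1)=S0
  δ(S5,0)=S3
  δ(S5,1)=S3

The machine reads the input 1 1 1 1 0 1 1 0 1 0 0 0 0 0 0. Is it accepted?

No

Trace: S1 -1-> S0 -1-> S4 -1-> S3 -1-> S0 -0-> S4 -1-> S3 -1-> S0 -0-> S4 -1-> S3 -0-> S3 -0-> S3 -0-> S3 -0-> S3 -0-> S3 -0-> S3
End state S3 is not accepting.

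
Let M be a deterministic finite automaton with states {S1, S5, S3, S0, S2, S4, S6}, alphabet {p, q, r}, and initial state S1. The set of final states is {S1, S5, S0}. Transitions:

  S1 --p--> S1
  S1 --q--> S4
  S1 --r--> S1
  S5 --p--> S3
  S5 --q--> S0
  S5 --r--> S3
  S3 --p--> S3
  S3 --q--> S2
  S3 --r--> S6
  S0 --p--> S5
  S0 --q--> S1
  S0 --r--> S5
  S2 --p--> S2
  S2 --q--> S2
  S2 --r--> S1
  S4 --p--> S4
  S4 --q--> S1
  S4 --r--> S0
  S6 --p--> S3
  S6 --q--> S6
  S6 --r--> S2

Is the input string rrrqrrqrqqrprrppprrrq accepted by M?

Trace: S1 -r-> S1 -r-> S1 -r-> S1 -q-> S4 -r-> S0 -r-> S5 -q-> S0 -r-> S5 -q-> S0 -q-> S1 -r-> S1 -p-> S1 -r-> S1 -r-> S1 -p-> S1 -p-> S1 -p-> S1 -r-> S1 -r-> S1 -r-> S1 -q-> S4
End state S4 is not accepting.

No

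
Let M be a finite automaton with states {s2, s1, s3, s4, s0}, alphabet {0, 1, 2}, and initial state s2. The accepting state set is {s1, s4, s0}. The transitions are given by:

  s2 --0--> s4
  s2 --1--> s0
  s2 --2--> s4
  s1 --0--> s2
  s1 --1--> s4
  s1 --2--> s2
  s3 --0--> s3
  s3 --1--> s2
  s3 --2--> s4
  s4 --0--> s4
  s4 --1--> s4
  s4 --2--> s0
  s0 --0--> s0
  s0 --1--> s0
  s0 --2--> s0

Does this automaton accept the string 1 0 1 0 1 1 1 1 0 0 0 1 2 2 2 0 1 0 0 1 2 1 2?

Yes

s2 → s0 → s0 → s0 → s0 → s0 → s0 → s0 → s0 → s0 → s0 → s0 → s0 → s0 → s0 → s0 → s0 → s0 → s0 → s0 → s0 → s0 → s0 → s0
End state s0 is accepting.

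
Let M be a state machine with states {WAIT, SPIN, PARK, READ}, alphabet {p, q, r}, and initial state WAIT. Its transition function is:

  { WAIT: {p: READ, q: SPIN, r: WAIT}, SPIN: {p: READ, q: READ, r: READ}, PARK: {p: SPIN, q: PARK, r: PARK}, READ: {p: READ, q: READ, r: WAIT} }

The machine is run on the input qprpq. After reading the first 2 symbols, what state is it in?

READ

start at WAIT
read 'q': WAIT → SPIN
read 'p': SPIN → READ
After 2 symbols: READ.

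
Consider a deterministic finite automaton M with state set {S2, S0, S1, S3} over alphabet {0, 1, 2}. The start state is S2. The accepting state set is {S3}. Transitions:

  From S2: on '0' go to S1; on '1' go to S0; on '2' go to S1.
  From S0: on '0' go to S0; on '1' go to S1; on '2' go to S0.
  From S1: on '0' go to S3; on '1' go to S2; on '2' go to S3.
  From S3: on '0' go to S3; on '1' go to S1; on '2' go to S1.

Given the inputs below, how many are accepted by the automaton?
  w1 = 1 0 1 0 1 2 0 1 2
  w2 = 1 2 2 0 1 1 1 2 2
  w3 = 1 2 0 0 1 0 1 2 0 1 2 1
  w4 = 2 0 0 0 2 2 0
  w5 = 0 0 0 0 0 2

2

w1: Trace: S2 -1-> S0 -0-> S0 -1-> S1 -0-> S3 -1-> S1 -2-> S3 -0-> S3 -1-> S1 -2-> S3  → end S3, accepted
w2: Trace: S2 -1-> S0 -2-> S0 -2-> S0 -0-> S0 -1-> S1 -1-> S2 -1-> S0 -2-> S0 -2-> S0  → end S0, rejected
w3: Trace: S2 -1-> S0 -2-> S0 -0-> S0 -0-> S0 -1-> S1 -0-> S3 -1-> S1 -2-> S3 -0-> S3 -1-> S1 -2-> S3 -1-> S1  → end S1, rejected
w4: Trace: S2 -2-> S1 -0-> S3 -0-> S3 -0-> S3 -2-> S1 -2-> S3 -0-> S3  → end S3, accepted
w5: Trace: S2 -0-> S1 -0-> S3 -0-> S3 -0-> S3 -0-> S3 -2-> S1  → end S1, rejected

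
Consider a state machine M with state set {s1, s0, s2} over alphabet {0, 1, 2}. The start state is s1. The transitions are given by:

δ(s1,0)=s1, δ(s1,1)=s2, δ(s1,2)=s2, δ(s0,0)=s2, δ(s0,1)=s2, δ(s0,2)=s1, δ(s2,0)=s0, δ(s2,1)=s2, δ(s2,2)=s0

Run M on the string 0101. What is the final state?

s2

start at s1
read '0': s1 → s1
read '1': s1 → s2
read '0': s2 → s0
read '1': s0 → s2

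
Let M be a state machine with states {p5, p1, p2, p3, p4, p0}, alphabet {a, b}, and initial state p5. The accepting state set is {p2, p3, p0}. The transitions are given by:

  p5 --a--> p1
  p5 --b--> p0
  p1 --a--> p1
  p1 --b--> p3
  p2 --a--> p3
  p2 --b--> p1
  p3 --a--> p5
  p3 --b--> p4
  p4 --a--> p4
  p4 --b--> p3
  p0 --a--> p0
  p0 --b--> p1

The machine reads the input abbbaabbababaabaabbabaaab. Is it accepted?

Yes

Trace: p5 -a-> p1 -b-> p3 -b-> p4 -b-> p3 -a-> p5 -a-> p1 -b-> p3 -b-> p4 -a-> p4 -b-> p3 -a-> p5 -b-> p0 -a-> p0 -a-> p0 -b-> p1 -a-> p1 -a-> p1 -b-> p3 -b-> p4 -a-> p4 -b-> p3 -a-> p5 -a-> p1 -a-> p1 -b-> p3
End state p3 is accepting.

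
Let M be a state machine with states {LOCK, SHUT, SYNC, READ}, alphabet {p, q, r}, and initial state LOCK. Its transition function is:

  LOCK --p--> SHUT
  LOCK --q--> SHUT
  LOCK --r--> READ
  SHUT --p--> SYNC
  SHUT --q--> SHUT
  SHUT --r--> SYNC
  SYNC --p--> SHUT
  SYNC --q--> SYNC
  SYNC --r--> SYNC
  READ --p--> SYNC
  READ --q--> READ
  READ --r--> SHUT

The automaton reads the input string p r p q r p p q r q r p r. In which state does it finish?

SYNC

Trace: LOCK -p-> SHUT -r-> SYNC -p-> SHUT -q-> SHUT -r-> SYNC -p-> SHUT -p-> SYNC -q-> SYNC -r-> SYNC -q-> SYNC -r-> SYNC -p-> SHUT -r-> SYNC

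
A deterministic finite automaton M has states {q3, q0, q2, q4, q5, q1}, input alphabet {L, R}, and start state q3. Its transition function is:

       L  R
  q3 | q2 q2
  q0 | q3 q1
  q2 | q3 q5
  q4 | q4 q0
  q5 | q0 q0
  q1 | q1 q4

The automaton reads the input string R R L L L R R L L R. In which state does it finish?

q5

start at q3
read 'R': q3 → q2
read 'R': q2 → q5
read 'L': q5 → q0
read 'L': q0 → q3
read 'L': q3 → q2
read 'R': q2 → q5
read 'R': q5 → q0
read 'L': q0 → q3
read 'L': q3 → q2
read 'R': q2 → q5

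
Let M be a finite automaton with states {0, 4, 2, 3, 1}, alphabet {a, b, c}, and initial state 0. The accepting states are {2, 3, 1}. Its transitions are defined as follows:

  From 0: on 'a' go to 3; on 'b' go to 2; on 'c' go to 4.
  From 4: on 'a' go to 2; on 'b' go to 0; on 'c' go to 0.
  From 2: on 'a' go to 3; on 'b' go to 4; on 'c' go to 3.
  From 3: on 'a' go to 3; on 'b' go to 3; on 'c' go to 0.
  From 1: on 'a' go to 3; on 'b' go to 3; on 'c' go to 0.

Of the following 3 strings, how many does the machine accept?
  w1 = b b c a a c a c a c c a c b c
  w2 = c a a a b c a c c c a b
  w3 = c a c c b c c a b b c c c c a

w1:
  start at 0
  read 'b': 0 → 2
  read 'b': 2 → 4
  read 'c': 4 → 0
  read 'a': 0 → 3
  read 'a': 3 → 3
  read 'c': 3 → 0
  read 'a': 0 → 3
  read 'c': 3 → 0
  read 'a': 0 → 3
  read 'c': 3 → 0
  read 'c': 0 → 4
  read 'a': 4 → 2
  read 'c': 2 → 3
  read 'b': 3 → 3
  read 'c': 3 → 0
  end 0, rejected
w2:
  start at 0
  read 'c': 0 → 4
  read 'a': 4 → 2
  read 'a': 2 → 3
  read 'a': 3 → 3
  read 'b': 3 → 3
  read 'c': 3 → 0
  read 'a': 0 → 3
  read 'c': 3 → 0
  read 'c': 0 → 4
  read 'c': 4 → 0
  read 'a': 0 → 3
  read 'b': 3 → 3
  end 3, accepted
w3:
  start at 0
  read 'c': 0 → 4
  read 'a': 4 → 2
  read 'c': 2 → 3
  read 'c': 3 → 0
  read 'b': 0 → 2
  read 'c': 2 → 3
  read 'c': 3 → 0
  read 'a': 0 → 3
  read 'b': 3 → 3
  read 'b': 3 → 3
  read 'c': 3 → 0
  read 'c': 0 → 4
  read 'c': 4 → 0
  read 'c': 0 → 4
  read 'a': 4 → 2
  end 2, accepted

2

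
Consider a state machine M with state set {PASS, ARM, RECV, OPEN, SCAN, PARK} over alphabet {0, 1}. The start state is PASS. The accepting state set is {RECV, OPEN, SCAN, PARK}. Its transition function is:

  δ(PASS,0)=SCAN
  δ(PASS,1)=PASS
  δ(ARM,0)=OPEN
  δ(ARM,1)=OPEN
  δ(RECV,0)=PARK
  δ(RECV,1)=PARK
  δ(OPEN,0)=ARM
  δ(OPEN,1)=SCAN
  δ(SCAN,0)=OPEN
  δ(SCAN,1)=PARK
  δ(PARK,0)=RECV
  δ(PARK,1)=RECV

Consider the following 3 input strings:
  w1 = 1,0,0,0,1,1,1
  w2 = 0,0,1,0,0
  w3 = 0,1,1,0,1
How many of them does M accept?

w1: Trace: PASS -1-> PASS -0-> SCAN -0-> OPEN -0-> ARM -1-> OPEN -1-> SCAN -1-> PARK  → end PARK, accepted
w2: Trace: PASS -0-> SCAN -0-> OPEN -1-> SCAN -0-> OPEN -0-> ARM  → end ARM, rejected
w3: Trace: PASS -0-> SCAN -1-> PARK -1-> RECV -0-> PARK -1-> RECV  → end RECV, accepted

2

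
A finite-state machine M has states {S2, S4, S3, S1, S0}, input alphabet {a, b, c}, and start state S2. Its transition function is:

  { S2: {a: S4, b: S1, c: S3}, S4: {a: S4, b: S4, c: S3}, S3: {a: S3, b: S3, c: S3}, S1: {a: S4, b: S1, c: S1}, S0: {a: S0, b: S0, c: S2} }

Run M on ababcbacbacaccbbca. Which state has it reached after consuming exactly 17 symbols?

S3

S2 → S4 → S4 → S4 → S4 → S3 → S3 → S3 → S3 → S3 → S3 → S3 → S3 → S3 → S3 → S3 → S3 → S3
After 17 symbols: S3.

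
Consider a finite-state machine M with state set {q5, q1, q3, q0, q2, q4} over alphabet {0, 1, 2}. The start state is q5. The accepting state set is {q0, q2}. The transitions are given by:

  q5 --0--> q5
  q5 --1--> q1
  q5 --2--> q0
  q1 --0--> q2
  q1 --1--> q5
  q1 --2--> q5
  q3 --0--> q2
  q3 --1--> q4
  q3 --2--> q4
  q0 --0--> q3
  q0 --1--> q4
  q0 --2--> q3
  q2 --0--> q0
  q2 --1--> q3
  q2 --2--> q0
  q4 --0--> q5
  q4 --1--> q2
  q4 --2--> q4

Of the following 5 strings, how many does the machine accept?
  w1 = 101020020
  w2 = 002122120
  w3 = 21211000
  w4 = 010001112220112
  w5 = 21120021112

1

w1:
  start at q5
  read '1': q5 → q1
  read '0': q1 → q2
  read '1': q2 → q3
  read '0': q3 → q2
  read '2': q2 → q0
  read '0': q0 → q3
  read '0': q3 → q2
  read '2': q2 → q0
  read '0': q0 → q3
  end q3, rejected
w2:
  start at q5
  read '0': q5 → q5
  read '0': q5 → q5
  read '2': q5 → q0
  read '1': q0 → q4
  read '2': q4 → q4
  read '2': q4 → q4
  read '1': q4 → q2
  read '2': q2 → q0
  read '0': q0 → q3
  end q3, rejected
w3:
  start at q5
  read '2': q5 → q0
  read '1': q0 → q4
  read '2': q4 → q4
  read '1': q4 → q2
  read '1': q2 → q3
  read '0': q3 → q2
  read '0': q2 → q0
  read '0': q0 → q3
  end q3, rejected
w4:
  start at q5
  read '0': q5 → q5
  read '1': q5 → q1
  read '0': q1 → q2
  read '0': q2 → q0
  read '0': q0 → q3
  read '1': q3 → q4
  read '1': q4 → q2
  read '1': q2 → q3
  read '2': q3 → q4
  read '2': q4 → q4
  read '2': q4 → q4
  read '0': q4 → q5
  read '1': q5 → q1
  read '1': q1 → q5
  read '2': q5 → q0
  end q0, accepted
w5:
  start at q5
  read '2': q5 → q0
  read '1': q0 → q4
  read '1': q4 → q2
  read '2': q2 → q0
  read '0': q0 → q3
  read '0': q3 → q2
  read '2': q2 → q0
  read '1': q0 → q4
  read '1': q4 → q2
  read '1': q2 → q3
  read '2': q3 → q4
  end q4, rejected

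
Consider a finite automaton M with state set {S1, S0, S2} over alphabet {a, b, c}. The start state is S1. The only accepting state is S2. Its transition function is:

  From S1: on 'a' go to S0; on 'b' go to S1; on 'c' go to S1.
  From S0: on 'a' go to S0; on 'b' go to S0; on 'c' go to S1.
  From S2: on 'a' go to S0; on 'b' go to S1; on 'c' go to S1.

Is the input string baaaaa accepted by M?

start at S1
read 'b': S1 → S1
read 'a': S1 → S0
read 'a': S0 → S0
read 'a': S0 → S0
read 'a': S0 → S0
read 'a': S0 → S0
End state S0 is not accepting.

No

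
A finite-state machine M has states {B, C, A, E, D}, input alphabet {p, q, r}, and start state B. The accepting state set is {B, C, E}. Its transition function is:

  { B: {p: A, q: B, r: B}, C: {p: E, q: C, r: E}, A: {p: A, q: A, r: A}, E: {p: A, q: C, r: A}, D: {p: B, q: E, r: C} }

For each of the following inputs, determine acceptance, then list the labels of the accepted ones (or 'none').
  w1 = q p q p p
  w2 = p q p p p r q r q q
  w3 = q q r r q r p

none

w1: B → B → A → A → A → A  → end A, rejected
w2: B → A → A → A → A → A → A → A → A → A → A  → end A, rejected
w3: B → B → B → B → B → B → B → A  → end A, rejected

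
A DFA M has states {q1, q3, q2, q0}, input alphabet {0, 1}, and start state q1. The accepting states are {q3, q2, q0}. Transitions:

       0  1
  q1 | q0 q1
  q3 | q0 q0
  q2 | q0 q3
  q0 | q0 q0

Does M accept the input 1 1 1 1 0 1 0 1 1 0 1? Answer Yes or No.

start at q1
read '1': q1 → q1
read '1': q1 → q1
read '1': q1 → q1
read '1': q1 → q1
read '0': q1 → q0
read '1': q0 → q0
read '0': q0 → q0
read '1': q0 → q0
read '1': q0 → q0
read '0': q0 → q0
read '1': q0 → q0
End state q0 is accepting.

Yes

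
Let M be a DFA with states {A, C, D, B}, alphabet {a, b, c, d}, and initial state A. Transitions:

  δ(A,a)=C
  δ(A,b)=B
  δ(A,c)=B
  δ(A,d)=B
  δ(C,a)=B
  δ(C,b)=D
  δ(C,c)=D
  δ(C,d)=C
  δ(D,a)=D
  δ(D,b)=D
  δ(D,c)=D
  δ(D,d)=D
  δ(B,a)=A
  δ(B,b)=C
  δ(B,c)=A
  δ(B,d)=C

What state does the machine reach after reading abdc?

D

start at A
read 'a': A → C
read 'b': C → D
read 'd': D → D
read 'c': D → D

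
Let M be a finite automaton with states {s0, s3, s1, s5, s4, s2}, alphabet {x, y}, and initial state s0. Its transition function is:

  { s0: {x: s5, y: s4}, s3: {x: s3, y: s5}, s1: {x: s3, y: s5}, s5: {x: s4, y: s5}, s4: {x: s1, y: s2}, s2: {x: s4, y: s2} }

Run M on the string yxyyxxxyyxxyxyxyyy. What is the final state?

s2

start at s0
read 'y': s0 → s4
read 'x': s4 → s1
read 'y': s1 → s5
read 'y': s5 → s5
read 'x': s5 → s4
read 'x': s4 → s1
read 'x': s1 → s3
read 'y': s3 → s5
read 'y': s5 → s5
read 'x': s5 → s4
read 'x': s4 → s1
read 'y': s1 → s5
read 'x': s5 → s4
read 'y': s4 → s2
read 'x': s2 → s4
read 'y': s4 → s2
read 'y': s2 → s2
read 'y': s2 → s2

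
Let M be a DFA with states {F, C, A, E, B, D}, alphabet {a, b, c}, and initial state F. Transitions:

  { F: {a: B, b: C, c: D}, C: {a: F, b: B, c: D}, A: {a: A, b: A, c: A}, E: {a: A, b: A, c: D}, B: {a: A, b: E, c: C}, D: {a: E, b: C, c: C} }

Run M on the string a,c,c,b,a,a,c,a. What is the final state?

F

F → B → C → D → C → F → B → C → F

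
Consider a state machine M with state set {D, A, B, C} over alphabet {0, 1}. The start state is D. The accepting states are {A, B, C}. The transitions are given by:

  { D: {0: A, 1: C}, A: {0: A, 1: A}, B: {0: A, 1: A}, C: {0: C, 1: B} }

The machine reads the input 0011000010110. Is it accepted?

Yes

start at D
read '0': D → A
read '0': A → A
read '1': A → A
read '1': A → A
read '0': A → A
read '0': A → A
read '0': A → A
read '0': A → A
read '1': A → A
read '0': A → A
read '1': A → A
read '1': A → A
read '0': A → A
End state A is accepting.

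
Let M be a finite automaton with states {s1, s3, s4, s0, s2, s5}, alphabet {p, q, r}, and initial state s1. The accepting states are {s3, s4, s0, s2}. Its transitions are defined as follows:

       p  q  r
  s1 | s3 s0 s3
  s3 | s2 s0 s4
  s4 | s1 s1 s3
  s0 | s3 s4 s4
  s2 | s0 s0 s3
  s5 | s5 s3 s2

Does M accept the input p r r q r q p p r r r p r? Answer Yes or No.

start at s1
read 'p': s1 → s3
read 'r': s3 → s4
read 'r': s4 → s3
read 'q': s3 → s0
read 'r': s0 → s4
read 'q': s4 → s1
read 'p': s1 → s3
read 'p': s3 → s2
read 'r': s2 → s3
read 'r': s3 → s4
read 'r': s4 → s3
read 'p': s3 → s2
read 'r': s2 → s3
End state s3 is accepting.

Yes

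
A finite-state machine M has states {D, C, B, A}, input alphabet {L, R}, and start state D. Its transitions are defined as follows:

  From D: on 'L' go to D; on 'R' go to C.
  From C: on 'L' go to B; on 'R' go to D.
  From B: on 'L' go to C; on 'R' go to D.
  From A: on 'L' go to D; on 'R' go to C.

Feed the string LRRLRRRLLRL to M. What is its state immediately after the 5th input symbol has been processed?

D → D → C → D → D → C
After 5 symbols: C.

C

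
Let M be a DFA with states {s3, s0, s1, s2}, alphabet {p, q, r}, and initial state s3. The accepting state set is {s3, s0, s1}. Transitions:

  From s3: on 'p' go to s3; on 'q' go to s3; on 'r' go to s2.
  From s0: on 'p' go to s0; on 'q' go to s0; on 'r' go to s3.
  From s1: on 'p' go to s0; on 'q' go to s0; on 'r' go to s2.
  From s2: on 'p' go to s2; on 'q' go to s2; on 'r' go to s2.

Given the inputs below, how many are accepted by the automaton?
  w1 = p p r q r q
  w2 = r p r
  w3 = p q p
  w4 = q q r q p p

1

w1:
  start at s3
  read 'p': s3 → s3
  read 'p': s3 → s3
  read 'r': s3 → s2
  read 'q': s2 → s2
  read 'r': s2 → s2
  read 'q': s2 → s2
  end s2, rejected
w2:
  start at s3
  read 'r': s3 → s2
  read 'p': s2 → s2
  read 'r': s2 → s2
  end s2, rejected
w3:
  start at s3
  read 'p': s3 → s3
  read 'q': s3 → s3
  read 'p': s3 → s3
  end s3, accepted
w4:
  start at s3
  read 'q': s3 → s3
  read 'q': s3 → s3
  read 'r': s3 → s2
  read 'q': s2 → s2
  read 'p': s2 → s2
  read 'p': s2 → s2
  end s2, rejected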